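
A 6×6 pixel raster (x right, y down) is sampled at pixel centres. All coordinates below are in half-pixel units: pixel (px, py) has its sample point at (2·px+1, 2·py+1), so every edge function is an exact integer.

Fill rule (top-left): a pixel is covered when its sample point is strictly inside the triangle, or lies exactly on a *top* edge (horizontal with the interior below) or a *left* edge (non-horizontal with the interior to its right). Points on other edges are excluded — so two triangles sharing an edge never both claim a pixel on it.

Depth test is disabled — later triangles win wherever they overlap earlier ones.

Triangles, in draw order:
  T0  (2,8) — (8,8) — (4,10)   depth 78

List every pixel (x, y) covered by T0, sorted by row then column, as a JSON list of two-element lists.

T0:
  2·area = 12
  edge (2, 8)→(8, 8): d=(6,0) top-left  bias=+0
  edge (8, 8)→(4, 10): d=(-4,2) right/bottom  bias=-1
  edge (4, 10)→(2, 8): d=(-2,-2) top-left  bias=+0
    (0,3)@(1, 7): e=[-6,18,0] → ·  [on edge]
    (1,4)@(3, 9): e=[6,6,0] → █  [on edge]
    (2,4)@(5, 9): e=[6,2,4] → █
    (3,4)@(7, 9): e=[6,-2,8] → ·
    (1,5)@(3, 11): e=[18,-2,-4] → ·
    (2,5)@(5, 11): e=[18,-6,0] → ·  [on edge]
  covered (2 px):
    · · · · · ·
    · · · · · ·
    · · · · · ·
    · · · · · ·
    · █ █ · · ·
    · · · · · ·

Result: [[1,4],[2,4]]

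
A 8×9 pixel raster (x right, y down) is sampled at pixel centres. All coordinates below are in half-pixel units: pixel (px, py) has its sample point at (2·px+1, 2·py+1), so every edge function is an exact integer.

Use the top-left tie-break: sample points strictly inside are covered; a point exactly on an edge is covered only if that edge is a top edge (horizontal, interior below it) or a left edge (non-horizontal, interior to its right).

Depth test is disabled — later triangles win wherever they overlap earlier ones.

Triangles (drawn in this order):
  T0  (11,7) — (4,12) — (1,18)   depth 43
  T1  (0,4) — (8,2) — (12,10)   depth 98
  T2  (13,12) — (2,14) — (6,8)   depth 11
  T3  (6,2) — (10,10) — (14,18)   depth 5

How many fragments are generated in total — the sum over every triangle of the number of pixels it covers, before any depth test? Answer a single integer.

T0:
  2·area = 27  (B↔C swapped to make it positive)
  edge (11, 7)→(1, 18): d=(-10,11) right/bottom  bias=-1
  edge (1, 18)→(4, 12): d=(3,-6) top-left  bias=+0
  edge (4, 12)→(11, 7): d=(7,-5) top-left  bias=+0
    (5,3)@(11, 7): e=[0,27,0] → ·  [on edge]
    (4,4)@(9, 9): e=[2,21,4] → #
    (5,4)@(11, 9): e=[-20,33,14] → ·
    (3,5)@(7, 11): e=[4,15,8] → #
    (4,5)@(9, 11): e=[-18,27,18] → ·
    (2,6)@(5, 13): e=[6,9,12] → #
    (3,6)@(7, 13): e=[-16,21,22] → ·
    (1,7)@(3, 15): e=[8,3,16] → #
    (2,7)@(5, 15): e=[-14,15,26] → ·
    (1,8)@(3, 17): e=[-12,9,30] → ·
  covered (4 px):
    · · · · · · · ·
    · · · · · · · ·
    · · · · · · · ·
    · · · · · · · ·
    · · · · # · · ·
    · · · # · · · ·
    · · # · · · · ·
    · # · · · · · ·
    · · · · · · · ·
T1:
  2·area = 72
  edge (0, 4)→(8, 2): d=(8,-2) top-left  bias=+0
  edge (8, 2)→(12, 10): d=(4,8) right/bottom  bias=-1
  edge (12, 10)→(0, 4): d=(-12,-6) top-left  bias=+0
    (2,1)@(5, 3): e=[2,28,42] → #
    (3,1)@(7, 3): e=[6,12,54] → #
    (4,1)@(9, 3): e=[10,-4,66] → ·
    (1,2)@(3, 5): e=[14,52,6] → #
    (4,2)@(9, 5): e=[26,4,42] → #
    (5,2)@(11, 5): e=[30,-12,54] → ·
    (1,3)@(3, 7): e=[30,60,-18] → ·
    (2,3)@(5, 7): e=[34,44,-6] → ·
    (3,3)@(7, 7): e=[38,28,6] → #
    (5,3)@(11, 7): e=[46,-4,30] → ·
    (3,4)@(7, 9): e=[54,36,-18] → ·
    (4,4)@(9, 9): e=[58,20,-6] → ·
  covered (9 px):
    · · · · · · · ·
    · · # # · · · ·
    · # # # # · · ·
    · · · # # · · ·
    · · · · · # · ·
    · · · · · · · ·
    · · · · · · · ·
    · · · · · · · ·
    · · · · · · · ·
T2:
  2·area = 58
  edge (13, 12)→(2, 14): d=(-11,2) right/bottom  bias=-1
  edge (2, 14)→(6, 8): d=(4,-6) top-left  bias=+0
  edge (6, 8)→(13, 12): d=(7,4) right/bottom  bias=-1
    (3,4)@(7, 9): e=[45,10,3] → #
    (4,4)@(9, 9): e=[41,22,-5] → ·
    (2,5)@(5, 11): e=[27,6,25] → #
    (4,5)@(9, 11): e=[19,30,9] → #
    (5,5)@(11, 11): e=[15,42,1] → #
    (6,5)@(13, 11): e=[11,54,-7] → ·
    (1,6)@(3, 13): e=[9,2,47] → #
    (4,6)@(9, 13): e=[-3,38,23] → ·
    (5,6)@(11, 13): e=[-7,50,15] → ·
    (1,7)@(3, 15): e=[-13,10,61] → ·
    (2,7)@(5, 15): e=[-17,22,53] → ·
    (3,7)@(7, 15): e=[-21,34,45] → ·
  covered (8 px):
    · · · · · · · ·
    · · · · · · · ·
    · · · · · · · ·
    · · · · · · · ·
    · · · # · · · ·
    · · # # # # · ·
    · # # # · · · ·
    · · · · · · · ·
    · · · · · · · ·
T3:
  degenerate (2·area = 0) — covers nothing

Final: 21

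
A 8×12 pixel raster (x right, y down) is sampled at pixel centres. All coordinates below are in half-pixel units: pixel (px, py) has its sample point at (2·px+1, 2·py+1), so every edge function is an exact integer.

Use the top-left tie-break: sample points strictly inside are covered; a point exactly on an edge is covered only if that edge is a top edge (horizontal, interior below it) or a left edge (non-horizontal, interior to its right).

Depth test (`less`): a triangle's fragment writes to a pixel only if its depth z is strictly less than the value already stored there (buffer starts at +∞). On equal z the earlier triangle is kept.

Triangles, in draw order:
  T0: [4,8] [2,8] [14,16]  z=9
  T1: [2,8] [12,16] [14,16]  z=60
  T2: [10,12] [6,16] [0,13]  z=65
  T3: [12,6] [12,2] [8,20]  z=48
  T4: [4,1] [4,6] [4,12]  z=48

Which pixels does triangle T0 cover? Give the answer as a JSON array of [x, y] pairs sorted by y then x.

T0:
  2·area = 16  (B↔C swapped to make it positive)
  edge (4, 8)→(14, 16): d=(10,8) right/bottom  bias=-1
  edge (14, 16)→(2, 8): d=(-12,-8) top-left  bias=+0
  edge (2, 8)→(4, 8): d=(2,0) top-left  bias=+0
    (2,4)@(5, 9): e=[2,12,2] → #
    (3,4)@(7, 9): e=[-14,28,2] → ·
    (2,5)@(5, 11): e=[22,-12,6] → ·
    (3,5)@(7, 11): e=[6,4,6] → #
    (4,5)@(9, 11): e=[-10,20,6] → ·
    (3,6)@(7, 13): e=[26,-20,10] → ·
  covered (2 px):
    · · · · · · · ·
    · · · · · · · ·
    · · · · · · · ·
    · · · · · · · ·
    · · # · · · · ·
    · · · # · · · ·
    · · · · · · · ·
    · · · · · · · ·
    · · · · · · · ·
    · · · · · · · ·
    · · · · · · · ·
    · · · · · · · ·
T1:
  2·area = 16  (B↔C swapped to make it positive)
  edge (2, 8)→(14, 16): d=(12,8) right/bottom  bias=-1
  edge (14, 16)→(12, 16): d=(-2,0) right/bottom  bias=-1
  edge (12, 16)→(2, 8): d=(-10,-8) top-left  bias=+0
    (4,6)@(9, 13): e=[4,6,6] → #
    (5,6)@(11, 13): e=[-12,6,22] → ·
    (4,7)@(9, 15): e=[28,2,-14] → ·
    (5,7)@(11, 15): e=[12,2,2] → #
    (6,7)@(13, 15): e=[-4,2,18] → ·
    (5,8)@(11, 17): e=[36,-2,-18] → ·
  covered (2 px):
    · · · · · · · ·
    · · · · · · · ·
    · · · · · · · ·
    · · · · · · · ·
    · · · · · · · ·
    · · · · · · · ·
    · · · · # · · ·
    · · · · · # · ·
    · · · · · · · ·
    · · · · · · · ·
    · · · · · · · ·
    · · · · · · · ·
T2:
  2·area = 36
  edge (10, 12)→(6, 16): d=(-4,4) right/bottom  bias=-1
  edge (6, 16)→(0, 13): d=(-6,-3) top-left  bias=+0
  edge (0, 13)→(10, 12): d=(10,-1) top-left  bias=+0
    (7,3)@(15, 7): e=[0,81,-45] → ·  [on edge]
    (6,4)@(13, 9): e=[0,63,-27] → ·  [on edge]
    (5,5)@(11, 11): e=[0,45,-9] → ·  [on edge]
    (0,6)@(1, 13): e=[32,3,1] → #
    (1,6)@(3, 13): e=[24,9,3] → #
    (2,6)@(5, 13): e=[16,15,5] → #
    (3,6)@(7, 13): e=[8,21,7] → #
    (4,6)@(9, 13): e=[0,27,9] → ·  [on edge]
    (0,7)@(1, 15): e=[24,-9,21] → ·
    (1,7)@(3, 15): e=[16,-3,23] → ·
    (2,7)@(5, 15): e=[8,3,25] → #
    (3,7)@(7, 15): e=[0,9,27] → ·  [on edge]
    (2,8)@(5, 17): e=[0,-9,45] → ·  [on edge]
    (1,9)@(3, 19): e=[0,-27,63] → ·  [on edge]
    (0,10)@(1, 21): e=[0,-45,81] → ·  [on edge]
  covered (5 px):
    · · · · · · · ·
    · · · · · · · ·
    · · · · · · · ·
    · · · · · · · ·
    · · · · · · · ·
    · · · · · · · ·
    # # # # · · · ·
    · · # · · · · ·
    · · · · · · · ·
    · · · · · · · ·
    · · · · · · · ·
    · · · · · · · ·
T3:
  2·area = 16  (B↔C swapped to make it positive)
  edge (12, 6)→(8, 20): d=(-4,14) right/bottom  bias=-1
  edge (8, 20)→(12, 2): d=(4,-18) top-left  bias=+0
  edge (12, 2)→(12, 6): d=(0,4) right/bottom  bias=-1
    (5,3)@(11, 7): e=[10,2,4] → #
    (6,3)@(13, 7): e=[-18,38,-4] → ·
    (5,4)@(11, 9): e=[2,10,4] → #
    (6,4)@(13, 9): e=[-26,46,-4] → ·
    (5,5)@(11, 11): e=[-6,18,4] → ·
  covered (2 px):
    · · · · · · · ·
    · · · · · · · ·
    · · · · · · · ·
    · · · · · # · ·
    · · · · · # · ·
    · · · · · · · ·
    · · · · · · · ·
    · · · · · · · ·
    · · · · · · · ·
    · · · · · · · ·
    · · · · · · · ·
    · · · · · · · ·
T4:
  degenerate (2·area = 0) — covers nothing

Result: [[2,4],[3,5]]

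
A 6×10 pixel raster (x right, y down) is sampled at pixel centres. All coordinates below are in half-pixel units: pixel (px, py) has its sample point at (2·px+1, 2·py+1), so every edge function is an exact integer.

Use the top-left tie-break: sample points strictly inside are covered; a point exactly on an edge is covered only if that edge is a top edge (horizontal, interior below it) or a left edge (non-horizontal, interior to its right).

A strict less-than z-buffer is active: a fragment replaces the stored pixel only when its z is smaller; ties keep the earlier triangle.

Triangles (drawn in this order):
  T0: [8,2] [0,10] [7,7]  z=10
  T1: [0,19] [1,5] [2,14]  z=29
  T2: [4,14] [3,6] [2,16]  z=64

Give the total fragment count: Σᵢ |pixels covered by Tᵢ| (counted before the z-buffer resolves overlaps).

T0:
  2·area = 32  (B↔C swapped to make it positive)
  edge (8, 2)→(7, 7): d=(-1,5) right/bottom  bias=-1
  edge (7, 7)→(0, 10): d=(-7,3) right/bottom  bias=-1
  edge (0, 10)→(8, 2): d=(8,-8) top-left  bias=+0
    (4,0)@(9, 1): e=[-4,36,0] → ·  [on edge]
    (3,1)@(7, 3): e=[4,28,0] → #  [on edge]
    (4,1)@(9, 3): e=[-6,22,16] → ·
    (2,2)@(5, 5): e=[12,20,0] → #  [on edge]
    (4,2)@(9, 5): e=[-8,8,32] → ·
    (1,3)@(3, 7): e=[20,12,0] → #  [on edge]
    (3,3)@(7, 7): e=[0,0,32] → ·  [on edge]
    (0,4)@(1, 9): e=[28,4,0] → #  [on edge]
    (1,4)@(3, 9): e=[18,-2,16] → ·
    (2,4)@(5, 9): e=[8,-8,32] → ·
    (0,5)@(1, 11): e=[26,-10,16] → ·
    (2,8)@(5, 17): e=[0,-64,96] → ·  [on edge]
  covered (6 px):
    · · · · · ·
    · · · # · ·
    · · # # · ·
    · # # · · ·
    # · · · · ·
    · · · · · ·
    · · · · · ·
    · · · · · ·
    · · · · · ·
    · · · · · ·
T1:
  2·area = 23
  edge (0, 19)→(1, 5): d=(1,-14) top-left  bias=+0
  edge (1, 5)→(2, 14): d=(1,9) right/bottom  bias=-1
  edge (2, 14)→(0, 19): d=(-2,5) right/bottom  bias=-1
    (0,2)@(1, 5): e=[0,0,23] → ·  [on edge]
    (0,3)@(1, 7): e=[2,2,19] → #
    (1,3)@(3, 7): e=[30,-16,9] → ·
    (0,4)@(1, 9): e=[4,4,15] → #
    (1,4)@(3, 9): e=[32,-14,5] → ·
    (0,5)@(1, 11): e=[6,6,11] → #
    (1,5)@(3, 11): e=[34,-12,1] → ·
    (0,6)@(1, 13): e=[8,8,7] → #
    (1,6)@(3, 13): e=[36,-10,-3] → ·
    (0,7)@(1, 15): e=[10,10,3] → #
    (1,7)@(3, 15): e=[38,-8,-7] → ·
    (0,8)@(1, 17): e=[12,12,-1] → ·
  covered (5 px):
    · · · · · ·
    · · · · · ·
    · · · · · ·
    # · · · · ·
    # · · · · ·
    # · · · · ·
    # · · · · ·
    # · · · · ·
    · · · · · ·
    · · · · · ·
T2:
  2·area = 18  (B↔C swapped to make it positive)
  edge (4, 14)→(2, 16): d=(-2,2) right/bottom  bias=-1
  edge (2, 16)→(3, 6): d=(1,-10) top-left  bias=+0
  edge (3, 6)→(4, 14): d=(1,8) right/bottom  bias=-1
    (1,3)@(3, 7): e=[16,1,1] → #
    (2,3)@(5, 7): e=[12,21,-15] → ·
    (5,3)@(11, 7): e=[0,81,-63] → ·  [on edge]
    (1,4)@(3, 9): e=[12,3,3] → #
    (2,4)@(5, 9): e=[8,23,-13] → ·
    (4,4)@(9, 9): e=[0,63,-45] → ·  [on edge]
    (1,5)@(3, 11): e=[8,5,5] → #
    (2,5)@(5, 11): e=[4,25,-11] → ·
    (3,5)@(7, 11): e=[0,45,-27] → ·  [on edge]
    (1,6)@(3, 13): e=[4,7,7] → #
    (2,6)@(5, 13): e=[0,27,-9] → ·  [on edge]
    (1,7)@(3, 15): e=[0,9,9] → ·  [on edge]
    (0,8)@(1, 17): e=[0,-9,27] → ·  [on edge]
  covered (4 px):
    · · · · · ·
    · · · · · ·
    · · · · · ·
    · # · · · ·
    · # · · · ·
    · # · · · ·
    · # · · · ·
    · · · · · ·
    · · · · · ·
    · · · · · ·

Final: 15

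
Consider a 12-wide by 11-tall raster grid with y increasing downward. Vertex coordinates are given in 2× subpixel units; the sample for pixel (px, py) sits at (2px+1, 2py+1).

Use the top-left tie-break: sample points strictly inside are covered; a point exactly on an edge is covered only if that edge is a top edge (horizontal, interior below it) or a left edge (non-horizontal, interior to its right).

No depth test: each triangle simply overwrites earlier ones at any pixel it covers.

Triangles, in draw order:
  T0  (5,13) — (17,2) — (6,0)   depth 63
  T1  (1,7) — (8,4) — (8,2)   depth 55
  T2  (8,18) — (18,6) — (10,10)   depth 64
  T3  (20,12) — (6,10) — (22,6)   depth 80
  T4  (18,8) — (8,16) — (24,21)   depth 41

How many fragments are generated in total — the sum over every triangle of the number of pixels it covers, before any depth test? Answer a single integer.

T0:
  2·area = 145  (B↔C swapped to make it positive)
  edge (5, 13)→(6, 0): d=(1,-13) top-left  bias=+0
  edge (6, 0)→(17, 2): d=(11,2) right/bottom  bias=-1
  edge (17, 2)→(5, 13): d=(-12,11) right/bottom  bias=-1
    (3,0)@(7, 1): e=[14,9,122] → █
    (4,0)@(9, 1): e=[40,5,100] → █
    (5,0)@(11, 1): e=[66,1,78] → █
    (6,0)@(13, 1): e=[92,-3,56] → ·
    (3,1)@(7, 3): e=[16,31,98] → █
    (6,1)@(13, 3): e=[94,19,32] → █
    (7,1)@(15, 3): e=[120,15,10] → █
    (8,1)@(17, 3): e=[146,11,-12] → ·
    (3,2)@(7, 5): e=[18,53,74] → █
    (7,2)@(15, 5): e=[122,37,-14] → ·
    (3,3)@(7, 7): e=[20,75,50] → █
    (6,3)@(13, 7): e=[98,63,-16] → ·
    (2,6)@(5, 13): e=[0,145,0] → ·  [on edge]
  covered (18 px):
    · · · █ █ █ · · · · · ·
    · · · █ █ █ █ █ · · · ·
    · · · █ █ █ █ · · · · ·
    · · · █ █ █ · · · · · ·
    · · · █ █ · · · · · · ·
    · · · █ · · · · · · · ·
    · · · · · · · · · · · ·
    · · · · · · · · · · · ·
    · · · · · · · · · · · ·
    · · · · · · · · · · · ·
    · · · · · · · · · · · ·
T1:
  2·area = 14  (B↔C swapped to make it positive)
  edge (1, 7)→(8, 2): d=(7,-5) top-left  bias=+0
  edge (8, 2)→(8, 4): d=(0,2) right/bottom  bias=-1
  edge (8, 4)→(1, 7): d=(-7,3) right/bottom  bias=-1
    (7,0)@(15, 1): e=[28,-14,0] → ·  [on edge]
    (3,1)@(7, 3): e=[2,2,10] → █
    (4,1)@(9, 3): e=[12,-2,4] → ·
    (2,2)@(5, 5): e=[6,6,2] → █
    (3,2)@(7, 5): e=[16,2,-4] → ·
    (0,3)@(1, 7): e=[0,14,0] → ·  [on edge]
    (2,3)@(5, 7): e=[20,6,-12] → ·
  covered (2 px):
    · · · · · · · · · · · ·
    · · · █ · · · · · · · ·
    · · █ · · · · · · · · ·
    · · · · · · · · · · · ·
    · · · · · · · · · · · ·
    · · · · · · · · · · · ·
    · · · · · · · · · · · ·
    · · · · · · · · · · · ·
    · · · · · · · · · · · ·
    · · · · · · · · · · · ·
    · · · · · · · · · · · ·
T2:
  2·area = 56  (B↔C swapped to make it positive)
  edge (8, 18)→(10, 10): d=(2,-8) top-left  bias=+0
  edge (10, 10)→(18, 6): d=(8,-4) top-left  bias=+0
  edge (18, 6)→(8, 18): d=(-10,12) right/bottom  bias=-1
    (8,3)@(17, 7): e=[50,4,2] → █
    (9,3)@(19, 7): e=[66,12,-22] → ·
    (6,4)@(13, 9): e=[22,4,30] → █
    (7,4)@(15, 9): e=[38,12,6] → █
    (8,4)@(17, 9): e=[54,20,-18] → ·
    (5,5)@(11, 11): e=[10,12,34] → █
    (7,5)@(15, 11): e=[42,28,-14] → ·
    (5,6)@(11, 13): e=[14,28,14] → █
    (6,6)@(13, 13): e=[30,36,-10] → ·
    (4,7)@(9, 15): e=[2,36,18] → █
    (5,7)@(11, 15): e=[18,44,-6] → ·
    (4,8)@(9, 17): e=[6,52,-2] → ·
  covered (7 px):
    · · · · · · · · · · · ·
    · · · · · · · · · · · ·
    · · · · · · · · · · · ·
    · · · · · · · · █ · · ·
    · · · · · · █ █ · · · ·
    · · · · · █ █ · · · · ·
    · · · · · █ · · · · · ·
    · · · · █ · · · · · · ·
    · · · · · · · · · · · ·
    · · · · · · · · · · · ·
    · · · · · · · · · · · ·
T3:
  2·area = 88
  edge (20, 12)→(6, 10): d=(-14,-2) top-left  bias=+0
  edge (6, 10)→(22, 6): d=(16,-4) top-left  bias=+0
  edge (22, 6)→(20, 12): d=(-2,6) right/bottom  bias=-1
    (11,1)@(23, 3): e=[132,-44,0] → ·  [on edge]
    (9,3)@(19, 7): e=[68,4,16] → █
    (10,3)@(21, 7): e=[72,12,4] → █
    (11,3)@(23, 7): e=[76,20,-8] → ·
    (5,4)@(11, 9): e=[24,4,60] → █
    (6,4)@(13, 9): e=[28,12,48] → █
    (7,4)@(15, 9): e=[32,20,36] → █
    (8,4)@(17, 9): e=[36,28,24] → █
    (10,4)@(21, 9): e=[44,44,0] → ·  [on edge]
    (5,5)@(11, 11): e=[-4,36,56] → ·
    (6,5)@(13, 11): e=[0,44,44] → █  [on edge]
    (10,5)@(21, 11): e=[16,76,-4] → ·
    (9,7)@(19, 15): e=[-44,132,0] → ·  [on edge]
    (8,10)@(17, 21): e=[-132,220,0] → ·  [on edge]
  covered (11 px):
    · · · · · · · · · · · ·
    · · · · · · · · · · · ·
    · · · · · · · · · · · ·
    · · · · · · · · · █ █ ·
    · · · · · █ █ █ █ █ · ·
    · · · · · · █ █ █ █ · ·
    · · · · · · · · · · · ·
    · · · · · · · · · · · ·
    · · · · · · · · · · · ·
    · · · · · · · · · · · ·
    · · · · · · · · · · · ·
T4:
  2·area = 178  (B↔C swapped to make it positive)
  edge (18, 8)→(24, 21): d=(6,13) right/bottom  bias=-1
  edge (24, 21)→(8, 16): d=(-16,-5) top-left  bias=+0
  edge (8, 16)→(18, 8): d=(10,-8) top-left  bias=+0
    (8,4)@(17, 9): e=[19,157,2] → █
    (9,4)@(19, 9): e=[-7,167,18] → ·
    (7,5)@(15, 11): e=[57,115,6] → █
    (9,5)@(19, 11): e=[5,135,38] → █
    (10,5)@(21, 11): e=[-21,145,54] → ·
    (6,6)@(13, 13): e=[95,73,10] → █
    (10,6)@(21, 13): e=[-9,113,74] → ·
    (5,7)@(11, 15): e=[133,31,14] → █
    (10,7)@(21, 15): e=[3,81,94] → █
    (11,7)@(23, 15): e=[-23,91,110] → ·
    (5,8)@(11, 17): e=[145,-1,34] → ·
    (6,8)@(13, 17): e=[119,9,50] → █
  covered (22 px):
    · · · · · · · · · · · ·
    · · · · · · · · · · · ·
    · · · · · · · · · · · ·
    · · · · · · · · · · · ·
    · · · · · · · · █ · · ·
    · · · · · · · █ █ █ · ·
    · · · · · · █ █ █ █ · ·
    · · · · · █ █ █ █ █ █ ·
    · · · · · · █ █ █ █ █ ·
    · · · · · · · · · █ █ █
    · · · · · · · · · · · ·

Final: 60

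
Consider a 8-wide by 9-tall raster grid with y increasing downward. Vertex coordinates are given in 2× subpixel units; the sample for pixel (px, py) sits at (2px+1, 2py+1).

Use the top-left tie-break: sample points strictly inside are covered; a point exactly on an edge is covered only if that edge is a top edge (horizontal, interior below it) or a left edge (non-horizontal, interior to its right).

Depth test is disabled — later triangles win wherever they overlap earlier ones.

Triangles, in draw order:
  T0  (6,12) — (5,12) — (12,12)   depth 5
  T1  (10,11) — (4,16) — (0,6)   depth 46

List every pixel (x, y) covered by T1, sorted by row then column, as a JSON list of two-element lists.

T0:
  degenerate (2·area = 0) — covers nothing
T1:
  2·area = 80
  edge (10, 11)→(4, 16): d=(-6,5) right/bottom  bias=-1
  edge (4, 16)→(0, 6): d=(-4,-10) top-left  bias=+0
  edge (0, 6)→(10, 11): d=(10,5) right/bottom  bias=-1
    (0,3)@(1, 7): e=[69,6,5] → X
    (1,3)@(3, 7): e=[59,26,-5] → .
    (0,4)@(1, 9): e=[57,-2,25] → .
    (1,4)@(3, 9): e=[47,18,15] → X
    (2,4)@(5, 9): e=[37,38,5] → X
    (3,4)@(7, 9): e=[27,58,-5] → .
    (1,5)@(3, 11): e=[35,10,35] → X
    (3,5)@(7, 11): e=[15,50,15] → X
    (4,5)@(9, 11): e=[5,70,5] → X
    (5,5)@(11, 11): e=[-5,90,-5] → .
    (1,6)@(3, 13): e=[23,2,55] → X
    (4,6)@(9, 13): e=[-7,62,25] → .
  covered (11 px):
    . . . . . . . .
    . . . . . . . .
    . . . . . . . .
    X . . . . . . .
    . X X . . . . .
    . X X X X . . .
    . X X X . . . .
    . . X . . . . .
    . . . . . . . .

Answer: [[0,3],[1,4],[2,4],[1,5],[2,5],[3,5],[4,5],[1,6],[2,6],[3,6],[2,7]]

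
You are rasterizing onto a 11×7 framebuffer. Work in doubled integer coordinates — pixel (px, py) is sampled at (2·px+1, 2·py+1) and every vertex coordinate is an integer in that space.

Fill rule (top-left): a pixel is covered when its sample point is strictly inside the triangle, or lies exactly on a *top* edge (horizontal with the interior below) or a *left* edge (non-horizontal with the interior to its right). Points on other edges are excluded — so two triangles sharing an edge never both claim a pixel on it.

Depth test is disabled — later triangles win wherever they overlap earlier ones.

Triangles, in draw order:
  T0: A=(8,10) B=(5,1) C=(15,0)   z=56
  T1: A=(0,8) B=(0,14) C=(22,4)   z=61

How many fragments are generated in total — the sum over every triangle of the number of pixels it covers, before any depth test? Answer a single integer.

T0:
  2·area = 93
  edge (8, 10)→(5, 1): d=(-3,-9) top-left  bias=+0
  edge (5, 1)→(15, 0): d=(10,-1) top-left  bias=+0
  edge (15, 0)→(8, 10): d=(-7,10) right/bottom  bias=-1
    (2,0)@(5, 1): e=[0,0,93] → █  [on edge]
    (3,0)@(7, 1): e=[18,2,73] → █
    (4,0)@(9, 1): e=[36,4,53] → █
    (5,0)@(11, 1): e=[54,6,33] → █
    (6,0)@(13, 1): e=[72,8,13] → █
    (7,0)@(15, 1): e=[90,10,-7] → ·
    (2,1)@(5, 3): e=[-6,20,79] → ·
    (3,1)@(7, 3): e=[12,22,59] → █
    (6,1)@(13, 3): e=[66,28,-1] → ·
    (3,2)@(7, 5): e=[6,42,45] → █
    (6,2)@(13, 5): e=[60,48,-15] → ·
    (3,3)@(7, 7): e=[0,62,31] → █  [on edge]
    (4,6)@(9, 13): e=[0,124,-31] → ·  [on edge]
  covered (13 px):
    · · █ █ █ █ █ · · · ·
    · · · █ █ █ · · · · ·
    · · · █ █ █ · · · · ·
    · · · █ █ · · · · · ·
    · · · · · · · · · · ·
    · · · · · · · · · · ·
    · · · · · · · · · · ·
T1:
  2·area = 132  (B↔C swapped to make it positive)
  edge (0, 8)→(22, 4): d=(22,-4) top-left  bias=+0
  edge (22, 4)→(0, 14): d=(-22,10) right/bottom  bias=-1
  edge (0, 14)→(0, 8): d=(0,-6) top-left  bias=+0
    (8,2)@(17, 5): e=[2,28,102] → █
    (9,2)@(19, 5): e=[10,8,114] → █
    (10,2)@(21, 5): e=[18,-12,126] → ·
    (3,3)@(7, 7): e=[6,84,42] → █
    (4,3)@(9, 7): e=[14,64,54] → █
    (5,3)@(11, 7): e=[22,44,66] → █
    (6,3)@(13, 7): e=[30,24,78] → █
    (7,3)@(15, 7): e=[38,4,90] → █
    (8,3)@(17, 7): e=[46,-16,102] → ·
    (9,3)@(19, 7): e=[54,-36,114] → ·
    (0,4)@(1, 9): e=[26,100,6] → █
    (1,4)@(3, 9): e=[34,80,18] → █
    (5,4)@(11, 9): e=[66,0,66] → ·  [on edge]
  covered (16 px):
    · · · · · · · · · · ·
    · · · · · · · · · · ·
    · · · · · · · · █ █ ·
    · · · █ █ █ █ █ · · ·
    █ █ █ █ █ · · · · · ·
    █ █ █ · · · · · · · ·
    █ · · · · · · · · · ·

Result: 29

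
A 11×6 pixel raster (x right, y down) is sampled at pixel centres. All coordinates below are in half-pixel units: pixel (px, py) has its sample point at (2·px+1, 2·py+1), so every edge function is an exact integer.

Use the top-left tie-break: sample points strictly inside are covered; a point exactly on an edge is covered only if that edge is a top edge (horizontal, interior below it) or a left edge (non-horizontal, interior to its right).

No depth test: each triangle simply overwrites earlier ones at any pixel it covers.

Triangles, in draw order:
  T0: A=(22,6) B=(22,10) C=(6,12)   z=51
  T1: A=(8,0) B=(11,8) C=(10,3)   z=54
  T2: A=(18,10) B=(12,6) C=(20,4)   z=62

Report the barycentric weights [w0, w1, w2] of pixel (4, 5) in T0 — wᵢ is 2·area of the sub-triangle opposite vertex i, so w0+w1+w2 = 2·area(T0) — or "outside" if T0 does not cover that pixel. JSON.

T0:
  2·area = 64
  edge (22, 6)→(22, 10): d=(0,4) right/bottom  bias=-1
  edge (22, 10)→(6, 12): d=(-16,2) right/bottom  bias=-1
  edge (6, 12)→(22, 6): d=(16,-6) top-left  bias=+0
    (10,3)@(21, 7): e=[4,50,10] → X
    (7,4)@(15, 9): e=[28,30,6] → X
    (8,4)@(17, 9): e=[20,26,18] → X
    (9,4)@(19, 9): e=[12,22,30] → X
    (4,5)@(9, 11): e=[52,10,2] → X
    (5,5)@(11, 11): e=[44,6,14] → X
    (6,5)@(13, 11): e=[36,2,26] → X
    (7,5)@(15, 11): e=[28,-2,38] → .
    (8,5)@(17, 11): e=[20,-6,50] → .
    (9,5)@(19, 11): e=[12,-10,62] → .
    (10,5)@(21, 11): e=[4,-14,74] → .
  covered (8 px):
    . . . . . . . . . . .
    . . . . . . . . . . .
    . . . . . . . . . . .
    . . . . . . . . . . X
    . . . . . . . X X X X
    . . . . X X X . . . .
T1:
  2·area = 7  (B↔C swapped to make it positive)
  edge (8, 0)→(10, 3): d=(2,3) right/bottom  bias=-1
  edge (10, 3)→(11, 8): d=(1,5) right/bottom  bias=-1
  edge (11, 8)→(8, 0): d=(-3,-8) top-left  bias=+0
  covered (0 px):
    . . . . . . . . . . .
    . . . . . . . . . . .
    . . . . . . . . . . .
    . . . . . . . . . . .
    . . . . . . . . . . .
    . . . . . . . . . . .
T2:
  2·area = 44
  edge (18, 10)→(12, 6): d=(-6,-4) top-left  bias=+0
  edge (12, 6)→(20, 4): d=(8,-2) top-left  bias=+0
  edge (20, 4)→(18, 10): d=(-2,6) right/bottom  bias=-1
    (10,0)@(21, 1): e=[66,-22,0] → .  [on edge]
    (8,2)@(17, 5): e=[26,2,16] → X
    (9,2)@(19, 5): e=[34,6,4] → X
    (10,2)@(21, 5): e=[42,10,-8] → .
    (7,3)@(15, 7): e=[6,14,24] → X
    (9,3)@(19, 7): e=[22,22,0] → .  [on edge]
    (7,4)@(15, 9): e=[-6,30,20] → .
    (8,4)@(17, 9): e=[2,34,8] → X
    (9,4)@(19, 9): e=[10,38,-4] → .
    (8,5)@(17, 11): e=[-10,50,4] → .
  covered (5 px):
    . . . . . . . . . . .
    . . . . . . . . . . .
    . . . . . . . . X X .
    . . . . . . . X X . .
    . . . . . . . . X . .
    . . . . . . . . . . .

Final: [10,2,52]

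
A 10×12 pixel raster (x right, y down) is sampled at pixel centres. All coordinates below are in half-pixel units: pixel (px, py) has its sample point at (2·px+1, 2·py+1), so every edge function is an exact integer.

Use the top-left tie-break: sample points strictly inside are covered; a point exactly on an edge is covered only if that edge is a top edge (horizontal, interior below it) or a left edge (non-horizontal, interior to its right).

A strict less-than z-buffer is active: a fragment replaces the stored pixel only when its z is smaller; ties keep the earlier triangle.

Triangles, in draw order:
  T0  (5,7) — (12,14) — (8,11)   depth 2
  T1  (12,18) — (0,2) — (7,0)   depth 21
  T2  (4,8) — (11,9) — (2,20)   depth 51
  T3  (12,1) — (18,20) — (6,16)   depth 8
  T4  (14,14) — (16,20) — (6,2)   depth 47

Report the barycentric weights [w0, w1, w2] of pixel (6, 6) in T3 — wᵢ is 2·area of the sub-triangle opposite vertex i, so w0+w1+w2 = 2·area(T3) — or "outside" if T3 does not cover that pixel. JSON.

T0:
  2·area = 7
  edge (5, 7)→(12, 14): d=(7,7) right/bottom  bias=-1
  edge (12, 14)→(8, 11): d=(-4,-3) top-left  bias=+0
  edge (8, 11)→(5, 7): d=(-3,-4) top-left  bias=+0
    (0,1)@(1, 3): e=[0,11,-4] → .  [on edge]
    (1,2)@(3, 5): e=[0,9,-2] → .  [on edge]
    (2,3)@(5, 7): e=[0,7,0] → .  [on edge]
    (3,4)@(7, 9): e=[0,5,2] → .  [on edge]
    (4,5)@(9, 11): e=[0,3,4] → .  [on edge]
    (5,6)@(11, 13): e=[0,1,6] → .  [on edge]
    (5,7)@(11, 15): e=[14,-7,0] → .  [on edge]
    (6,7)@(13, 15): e=[0,-1,8] → .  [on edge]
    (7,8)@(15, 17): e=[0,-3,10] → .  [on edge]
    (8,9)@(17, 19): e=[0,-5,12] → .  [on edge]
    (9,10)@(19, 21): e=[0,-7,14] → .  [on edge]
    (8,11)@(17, 23): e=[28,-21,0] → .  [on edge]
  covered (0 px):
    . . . . . . . . . .
    . . . . . . . . . .
    . . . . . . . . . .
    . . . . . . . . . .
    . . . . . . . . . .
    . . . . . . . . . .
    . . . . . . . . . .
    . . . . . . . . . .
    . . . . . . . . . .
    . . . . . . . . . .
    . . . . . . . . . .
    . . . . . . . . . .
T1:
  2·area = 136
  edge (12, 18)→(0, 2): d=(-12,-16) top-left  bias=+0
  edge (0, 2)→(7, 0): d=(7,-2) top-left  bias=+0
  edge (7, 0)→(12, 18): d=(5,18) right/bottom  bias=-1
    (2,0)@(5, 1): e=[92,3,41] → X
    (3,0)@(7, 1): e=[124,7,5] → X
    (4,0)@(9, 1): e=[156,11,-31] → .
    (0,1)@(1, 3): e=[4,9,123] → X
    (1,1)@(3, 3): e=[36,13,87] → X
    (4,1)@(9, 3): e=[132,25,-21] → .
    (0,2)@(1, 5): e=[-20,23,133] → .
    (1,2)@(3, 5): e=[12,27,97] → X
    (4,2)@(9, 5): e=[108,39,-11] → .
    (1,3)@(3, 7): e=[-12,41,107] → .
    (2,3)@(5, 7): e=[20,45,71] → X
    (4,3)@(9, 7): e=[84,53,-1] → .
  covered (17 px):
    . . X X . . . . . .
    X X X X . . . . . .
    . X X X . . . . . .
    . . X X . . . . . .
    . . . X X . . . . .
    . . . X X . . . . .
    . . . . X . . . . .
    . . . . . X . . . .
    . . . . . . . . . .
    . . . . . . . . . .
    . . . . . . . . . .
    . . . . . . . . . .
T2:
  2·area = 86
  edge (4, 8)→(11, 9): d=(7,1) right/bottom  bias=-1
  edge (11, 9)→(2, 20): d=(-9,11) right/bottom  bias=-1
  edge (2, 20)→(4, 8): d=(2,-12) top-left  bias=+0
    (2,4)@(5, 9): e=[6,66,14] → X
    (3,4)@(7, 9): e=[4,44,38] → X
    (4,4)@(9, 9): e=[2,22,62] → X
    (5,4)@(11, 9): e=[0,0,86] → .  [on edge]
    (2,5)@(5, 11): e=[20,48,18] → X
    (5,5)@(11, 11): e=[14,-18,90] → .
    (2,6)@(5, 13): e=[34,30,22] → X
    (4,6)@(9, 13): e=[30,-14,70] → .
    (1,7)@(3, 15): e=[50,34,2] → X
    (3,7)@(7, 15): e=[46,-10,50] → .
    (1,8)@(3, 17): e=[64,16,6] → X
    (2,8)@(5, 17): e=[62,-6,30] → .
  covered (11 px):
    . . . . . . . . . .
    . . . . . . . . . .
    . . . . . . . . . .
    . . . . . . . . . .
    . . X X X . . . . .
    . . X X X . . . . .
    . . X X . . . . . .
    . X X . . . . . . .
    . X . . . . . . . .
    . . . . . . . . . .
    . . . . . . . . . .
    . . . . . . . . . .
T3:
  2·area = 204
  edge (12, 1)→(18, 20): d=(6,19) right/bottom  bias=-1
  edge (18, 20)→(6, 16): d=(-12,-4) top-left  bias=+0
  edge (6, 16)→(12, 1): d=(6,-15) top-left  bias=+0
    (5,2)@(11, 5): e=[43,152,9] → X
    (6,2)@(13, 5): e=[5,160,39] → X
    (7,2)@(15, 5): e=[-33,168,69] → .
    (5,3)@(11, 7): e=[55,128,21] → X
    (7,3)@(15, 7): e=[-21,144,81] → .
    (4,4)@(9, 9): e=[105,96,3] → X
    (7,4)@(15, 9): e=[-9,120,93] → .
    (4,5)@(9, 11): e=[117,72,15] → X
    (7,5)@(15, 11): e=[3,96,105] → X
    (8,5)@(17, 11): e=[-35,104,135] → .
    (4,6)@(9, 13): e=[129,48,27] → X
    (8,6)@(17, 13): e=[-23,80,147] → .
    (1,7)@(3, 15): e=[255,0,-51] → .  [on edge]
    (4,8)@(9, 17): e=[153,0,51] → X  [on edge]
    (7,9)@(15, 19): e=[51,0,153] → X  [on edge]
  covered (27 px):
    . . . . . . . . . .
    . . . . . . . . . .
    . . . . . X X . . .
    . . . . . X X . . .
    . . . . X X X . . .
    . . . . X X X X . .
    . . . . X X X X . .
    . . . X X X X X . .
    . . . . X X X X X .
    . . . . . . . X X .
    . . . . . . . . . .
    . . . . . . . . . .
T4:
  2·area = 24
  edge (14, 14)→(16, 20): d=(2,6) right/bottom  bias=-1
  edge (16, 20)→(6, 2): d=(-10,-18) top-left  bias=+0
  edge (6, 2)→(14, 14): d=(8,12) right/bottom  bias=-1
    (5,2)@(11, 5): e=[0,60,-36] → .  [on edge]
    (4,3)@(9, 7): e=[16,4,4] → X
    (5,3)@(11, 7): e=[4,40,-20] → .
    (4,4)@(9, 9): e=[20,-16,20] → .
    (5,5)@(11, 11): e=[12,0,12] → X  [on edge]
    (6,5)@(13, 11): e=[0,36,-12] → .  [on edge]
    (5,6)@(11, 13): e=[16,-20,28] → .
    (6,6)@(13, 13): e=[4,16,4] → X
    (7,6)@(15, 13): e=[-8,52,-20] → .
    (6,7)@(13, 15): e=[8,-4,20] → .
    (7,8)@(15, 17): e=[0,12,12] → .  [on edge]
    (8,11)@(17, 23): e=[0,-12,36] → .  [on edge]
  covered (3 px):
    . . . . . . . . . .
    . . . . . . . . . .
    . . . . . . . . . .
    . . . . X . . . . .
    . . . . . . . . . .
    . . . . . X . . . .
    . . . . . . X . . .
    . . . . . . . . . .
    . . . . . . . . . .
    . . . . . . . . . .
    . . . . . . . . . .
    . . . . . . . . . .

Result: [64,87,53]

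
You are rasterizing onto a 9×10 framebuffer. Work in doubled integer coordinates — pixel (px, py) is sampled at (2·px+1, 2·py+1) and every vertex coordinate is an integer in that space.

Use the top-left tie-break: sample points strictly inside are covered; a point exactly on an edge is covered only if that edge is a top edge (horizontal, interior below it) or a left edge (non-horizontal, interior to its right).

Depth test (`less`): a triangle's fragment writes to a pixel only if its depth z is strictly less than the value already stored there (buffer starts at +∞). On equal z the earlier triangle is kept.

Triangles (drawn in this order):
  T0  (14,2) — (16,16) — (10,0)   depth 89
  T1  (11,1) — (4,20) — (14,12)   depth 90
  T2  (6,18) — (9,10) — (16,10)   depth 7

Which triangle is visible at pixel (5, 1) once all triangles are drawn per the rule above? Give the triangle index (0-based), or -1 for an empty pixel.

T0:
  2·area = 52
  edge (14, 2)→(16, 16): d=(2,14) right/bottom  bias=-1
  edge (16, 16)→(10, 0): d=(-6,-16) top-left  bias=+0
  edge (10, 0)→(14, 2): d=(4,2) right/bottom  bias=-1
    (5,0)@(11, 1): e=[40,10,2] → █
    (6,0)@(13, 1): e=[12,42,-2] → ·
    (5,1)@(11, 3): e=[44,-2,10] → ·
    (6,1)@(13, 3): e=[16,30,6] → █
    (7,1)@(15, 3): e=[-12,62,2] → ·
    (6,2)@(13, 5): e=[20,18,14] → █
    (7,2)@(15, 5): e=[-8,50,10] → ·
    (6,3)@(13, 7): e=[24,6,22] → █
    (7,3)@(15, 7): e=[-4,38,18] → ·
    (6,4)@(13, 9): e=[28,-6,30] → ·
    (7,4)@(15, 9): e=[0,26,26] → ·  [on edge]
    (7,5)@(15, 11): e=[4,14,34] → █
  covered (6 px):
    · · · · · █ · · ·
    · · · · · · █ · ·
    · · · · · · █ · ·
    · · · · · · █ · ·
    · · · · · · · · ·
    · · · · · · · █ ·
    · · · · · · · █ ·
    · · · · · · · · ·
    · · · · · · · · ·
    · · · · · · · · ·
T1:
  2·area = 134  (B↔C swapped to make it positive)
  edge (11, 1)→(14, 12): d=(3,11) right/bottom  bias=-1
  edge (14, 12)→(4, 20): d=(-10,8) right/bottom  bias=-1
  edge (4, 20)→(11, 1): d=(7,-19) top-left  bias=+0
    (5,0)@(11, 1): e=[0,134,0] → ·  [on edge]
    (5,1)@(11, 3): e=[6,114,14] → █
    (6,1)@(13, 3): e=[-16,98,52] → ·
    (5,2)@(11, 5): e=[12,94,28] → █
    (6,2)@(13, 5): e=[-10,78,66] → ·
    (4,3)@(9, 7): e=[40,90,4] → █
    (6,3)@(13, 7): e=[-4,58,80] → ·
    (4,4)@(9, 9): e=[46,70,18] → █
    (6,4)@(13, 9): e=[2,38,94] → █
    (7,4)@(15, 9): e=[-20,22,132] → ·
    (4,5)@(9, 11): e=[52,50,32] → █
    (7,5)@(15, 11): e=[-14,2,146] → ·
  covered (17 px):
    · · · · · · · · ·
    · · · · · █ · · ·
    · · · · · █ · · ·
    · · · · █ █ · · ·
    · · · · █ █ █ · ·
    · · · · █ █ █ · ·
    · · · █ █ █ · · ·
    · · · █ █ · · · ·
    · · · █ · · · · ·
    · · █ · · · · · ·
T2:
  2·area = 56
  edge (6, 18)→(9, 10): d=(3,-8) top-left  bias=+0
  edge (9, 10)→(16, 10): d=(7,0) top-left  bias=+0
  edge (16, 10)→(6, 18): d=(-10,8) right/bottom  bias=-1
    (4,5)@(9, 11): e=[3,7,46] → █
    (5,5)@(11, 11): e=[19,7,30] → █
    (6,5)@(13, 11): e=[35,7,14] → █
    (7,5)@(15, 11): e=[51,7,-2] → ·
    (4,6)@(9, 13): e=[9,21,26] → █
    (6,6)@(13, 13): e=[41,21,-6] → ·
    (4,7)@(9, 15): e=[15,35,6] → █
    (5,7)@(11, 15): e=[31,35,-10] → ·
    (3,8)@(7, 17): e=[5,49,2] → █
    (4,8)@(9, 17): e=[21,49,-14] → ·
    (3,9)@(7, 19): e=[11,63,-18] → ·
  covered (7 px):
    · · · · · · · · ·
    · · · · · · · · ·
    · · · · · · · · ·
    · · · · · · · · ·
    · · · · · · · · ·
    · · · · █ █ █ · ·
    · · · · █ █ · · ·
    · · · · █ · · · ·
    · · · █ · · · · ·
    · · · · · · · · ·

Z-buffer (winner per pixel, '.' = empty):
  . . . . . 0 . . .
  . . . . . 1 0 . .
  . . . . . 1 0 . .
  . . . . 1 1 0 . .
  . . . . 1 1 1 . .
  . . . . 2 2 2 0 .
  . . . 1 2 2 . 0 .
  . . . 1 2 . . . .
  . . . 2 . . . . .
  . . 1 . . . . . .

Answer: 1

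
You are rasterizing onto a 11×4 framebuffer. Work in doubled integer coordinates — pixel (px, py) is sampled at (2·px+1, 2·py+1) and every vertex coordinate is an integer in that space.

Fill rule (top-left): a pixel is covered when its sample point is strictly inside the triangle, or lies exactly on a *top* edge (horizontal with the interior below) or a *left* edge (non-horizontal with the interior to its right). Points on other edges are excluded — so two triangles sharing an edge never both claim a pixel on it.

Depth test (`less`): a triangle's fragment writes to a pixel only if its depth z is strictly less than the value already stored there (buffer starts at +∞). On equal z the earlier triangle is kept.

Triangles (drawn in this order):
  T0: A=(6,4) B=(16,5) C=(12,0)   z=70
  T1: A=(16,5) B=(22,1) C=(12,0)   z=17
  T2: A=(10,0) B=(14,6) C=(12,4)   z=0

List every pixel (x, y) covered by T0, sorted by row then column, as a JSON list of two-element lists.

T0:
  2·area = 46  (B↔C swapped to make it positive)
  edge (6, 4)→(12, 0): d=(6,-4) top-left  bias=+0
  edge (12, 0)→(16, 5): d=(4,5) right/bottom  bias=-1
  edge (16, 5)→(6, 4): d=(-10,-1) top-left  bias=+0
    (5,0)@(11, 1): e=[2,9,35] → X
    (6,0)@(13, 1): e=[10,-1,37] → .
    (4,1)@(9, 3): e=[6,27,13] → X
    (6,1)@(13, 3): e=[22,7,17] → X
    (7,1)@(15, 3): e=[30,-3,19] → .
    (4,2)@(9, 5): e=[18,35,-7] → .
    (5,2)@(11, 5): e=[26,25,-5] → .
    (6,2)@(13, 5): e=[34,15,-3] → .
  covered (4 px):
    . . . . . X . . . . .
    . . . . X X X . . . .
    . . . . . . . . . . .
    . . . . . . . . . . .
T1:
  2·area = 46  (B↔C swapped to make it positive)
  edge (16, 5)→(12, 0): d=(-4,-5) top-left  bias=+0
  edge (12, 0)→(22, 1): d=(10,1) right/bottom  bias=-1
  edge (22, 1)→(16, 5): d=(-6,4) right/bottom  bias=-1
    (6,0)@(13, 1): e=[1,9,36] → X
    (7,0)@(15, 1): e=[11,7,28] → X
    (8,0)@(17, 1): e=[21,5,20] → X
    (9,0)@(19, 1): e=[31,3,12] → X
    (10,0)@(21, 1): e=[41,1,4] → X
    (6,1)@(13, 3): e=[-7,29,24] → .
    (7,1)@(15, 3): e=[3,27,16] → X
    (9,1)@(19, 3): e=[23,23,0] → .  [on edge]
    (10,1)@(21, 3): e=[33,21,-8] → .
    (7,2)@(15, 5): e=[-5,47,4] → .
    (8,2)@(17, 5): e=[5,45,-4] → .
    (6,3)@(13, 7): e=[-23,69,0] → .  [on edge]
  covered (7 px):
    . . . . . . X X X X X
    . . . . . . . X X . .
    . . . . . . . . . . .
    . . . . . . . . . . .
T2:
  2·area = 4
  edge (10, 0)→(14, 6): d=(4,6) right/bottom  bias=-1
  edge (14, 6)→(12, 4): d=(-2,-2) top-left  bias=+0
  edge (12, 4)→(10, 0): d=(-2,-4) top-left  bias=+0
    (4,0)@(9, 1): e=[10,0,-6] → .  [on edge]
    (5,1)@(11, 3): e=[6,0,-2] → .  [on edge]
    (6,2)@(13, 5): e=[2,0,2] → X  [on edge]
    (7,2)@(15, 5): e=[-10,4,10] → .
    (6,3)@(13, 7): e=[10,-4,-2] → .
    (7,3)@(15, 7): e=[-2,0,6] → .  [on edge]
  covered (1 px):
    . . . . . . . . . . .
    . . . . . . . . . . .
    . . . . . . X . . . .
    . . . . . . . . . . .

Result: [[5,0],[4,1],[5,1],[6,1]]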